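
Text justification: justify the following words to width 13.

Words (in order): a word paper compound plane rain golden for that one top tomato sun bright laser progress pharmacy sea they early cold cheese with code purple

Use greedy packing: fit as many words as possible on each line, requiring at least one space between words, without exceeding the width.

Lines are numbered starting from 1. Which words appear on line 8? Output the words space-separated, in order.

Line 1: ['a', 'word', 'paper'] (min_width=12, slack=1)
Line 2: ['compound'] (min_width=8, slack=5)
Line 3: ['plane', 'rain'] (min_width=10, slack=3)
Line 4: ['golden', 'for'] (min_width=10, slack=3)
Line 5: ['that', 'one', 'top'] (min_width=12, slack=1)
Line 6: ['tomato', 'sun'] (min_width=10, slack=3)
Line 7: ['bright', 'laser'] (min_width=12, slack=1)
Line 8: ['progress'] (min_width=8, slack=5)
Line 9: ['pharmacy', 'sea'] (min_width=12, slack=1)
Line 10: ['they', 'early'] (min_width=10, slack=3)
Line 11: ['cold', 'cheese'] (min_width=11, slack=2)
Line 12: ['with', 'code'] (min_width=9, slack=4)
Line 13: ['purple'] (min_width=6, slack=7)

Answer: progress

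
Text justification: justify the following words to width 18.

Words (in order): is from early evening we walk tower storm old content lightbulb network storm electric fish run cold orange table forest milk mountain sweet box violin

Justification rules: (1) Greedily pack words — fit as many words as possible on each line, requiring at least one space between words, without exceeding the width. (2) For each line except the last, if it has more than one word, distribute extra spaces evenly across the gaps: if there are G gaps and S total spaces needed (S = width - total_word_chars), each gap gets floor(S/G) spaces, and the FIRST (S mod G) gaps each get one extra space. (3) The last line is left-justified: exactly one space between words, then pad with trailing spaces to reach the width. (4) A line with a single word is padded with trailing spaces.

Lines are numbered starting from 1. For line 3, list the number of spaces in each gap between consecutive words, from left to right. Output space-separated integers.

Answer: 3 2

Derivation:
Line 1: ['is', 'from', 'early'] (min_width=13, slack=5)
Line 2: ['evening', 'we', 'walk'] (min_width=15, slack=3)
Line 3: ['tower', 'storm', 'old'] (min_width=15, slack=3)
Line 4: ['content', 'lightbulb'] (min_width=17, slack=1)
Line 5: ['network', 'storm'] (min_width=13, slack=5)
Line 6: ['electric', 'fish', 'run'] (min_width=17, slack=1)
Line 7: ['cold', 'orange', 'table'] (min_width=17, slack=1)
Line 8: ['forest', 'milk'] (min_width=11, slack=7)
Line 9: ['mountain', 'sweet', 'box'] (min_width=18, slack=0)
Line 10: ['violin'] (min_width=6, slack=12)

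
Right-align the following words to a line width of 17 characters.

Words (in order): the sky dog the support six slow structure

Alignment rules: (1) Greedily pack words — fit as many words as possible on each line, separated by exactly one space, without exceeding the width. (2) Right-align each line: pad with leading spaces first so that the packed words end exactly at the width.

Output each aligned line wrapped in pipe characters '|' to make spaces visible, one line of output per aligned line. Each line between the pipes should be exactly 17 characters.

Answer: |  the sky dog the|
| support six slow|
|        structure|

Derivation:
Line 1: ['the', 'sky', 'dog', 'the'] (min_width=15, slack=2)
Line 2: ['support', 'six', 'slow'] (min_width=16, slack=1)
Line 3: ['structure'] (min_width=9, slack=8)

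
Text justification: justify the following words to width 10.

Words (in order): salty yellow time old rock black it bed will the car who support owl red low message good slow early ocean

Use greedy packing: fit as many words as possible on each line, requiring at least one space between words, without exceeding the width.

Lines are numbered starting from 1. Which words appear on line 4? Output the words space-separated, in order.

Line 1: ['salty'] (min_width=5, slack=5)
Line 2: ['yellow'] (min_width=6, slack=4)
Line 3: ['time', 'old'] (min_width=8, slack=2)
Line 4: ['rock', 'black'] (min_width=10, slack=0)
Line 5: ['it', 'bed'] (min_width=6, slack=4)
Line 6: ['will', 'the'] (min_width=8, slack=2)
Line 7: ['car', 'who'] (min_width=7, slack=3)
Line 8: ['support'] (min_width=7, slack=3)
Line 9: ['owl', 'red'] (min_width=7, slack=3)
Line 10: ['low'] (min_width=3, slack=7)
Line 11: ['message'] (min_width=7, slack=3)
Line 12: ['good', 'slow'] (min_width=9, slack=1)
Line 13: ['early'] (min_width=5, slack=5)
Line 14: ['ocean'] (min_width=5, slack=5)

Answer: rock black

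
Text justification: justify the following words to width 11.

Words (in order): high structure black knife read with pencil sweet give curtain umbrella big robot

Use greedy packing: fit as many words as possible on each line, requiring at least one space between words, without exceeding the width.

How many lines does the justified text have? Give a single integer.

Answer: 9

Derivation:
Line 1: ['high'] (min_width=4, slack=7)
Line 2: ['structure'] (min_width=9, slack=2)
Line 3: ['black', 'knife'] (min_width=11, slack=0)
Line 4: ['read', 'with'] (min_width=9, slack=2)
Line 5: ['pencil'] (min_width=6, slack=5)
Line 6: ['sweet', 'give'] (min_width=10, slack=1)
Line 7: ['curtain'] (min_width=7, slack=4)
Line 8: ['umbrella'] (min_width=8, slack=3)
Line 9: ['big', 'robot'] (min_width=9, slack=2)
Total lines: 9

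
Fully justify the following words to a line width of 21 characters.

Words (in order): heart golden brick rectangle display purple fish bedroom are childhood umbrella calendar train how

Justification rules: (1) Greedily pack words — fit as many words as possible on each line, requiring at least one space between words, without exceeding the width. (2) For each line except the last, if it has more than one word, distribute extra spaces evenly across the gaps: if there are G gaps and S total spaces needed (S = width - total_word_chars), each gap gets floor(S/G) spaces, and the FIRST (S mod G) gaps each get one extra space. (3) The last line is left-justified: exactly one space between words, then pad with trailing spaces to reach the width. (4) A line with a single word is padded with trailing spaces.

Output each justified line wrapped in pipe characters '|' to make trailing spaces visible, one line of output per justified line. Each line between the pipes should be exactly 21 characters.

Line 1: ['heart', 'golden', 'brick'] (min_width=18, slack=3)
Line 2: ['rectangle', 'display'] (min_width=17, slack=4)
Line 3: ['purple', 'fish', 'bedroom'] (min_width=19, slack=2)
Line 4: ['are', 'childhood'] (min_width=13, slack=8)
Line 5: ['umbrella', 'calendar'] (min_width=17, slack=4)
Line 6: ['train', 'how'] (min_width=9, slack=12)

Answer: |heart   golden  brick|
|rectangle     display|
|purple  fish  bedroom|
|are         childhood|
|umbrella     calendar|
|train how            |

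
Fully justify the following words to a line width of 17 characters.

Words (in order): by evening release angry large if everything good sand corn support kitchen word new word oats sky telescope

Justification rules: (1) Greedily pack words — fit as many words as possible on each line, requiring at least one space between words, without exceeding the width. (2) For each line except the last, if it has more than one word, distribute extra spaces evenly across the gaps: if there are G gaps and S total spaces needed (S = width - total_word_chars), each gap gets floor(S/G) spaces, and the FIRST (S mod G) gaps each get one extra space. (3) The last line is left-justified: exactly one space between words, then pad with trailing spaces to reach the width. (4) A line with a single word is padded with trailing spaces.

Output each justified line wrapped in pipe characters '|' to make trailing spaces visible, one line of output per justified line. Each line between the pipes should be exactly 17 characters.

Answer: |by        evening|
|release     angry|
|large          if|
|everything   good|
|sand corn support|
|kitchen  word new|
|word   oats   sky|
|telescope        |

Derivation:
Line 1: ['by', 'evening'] (min_width=10, slack=7)
Line 2: ['release', 'angry'] (min_width=13, slack=4)
Line 3: ['large', 'if'] (min_width=8, slack=9)
Line 4: ['everything', 'good'] (min_width=15, slack=2)
Line 5: ['sand', 'corn', 'support'] (min_width=17, slack=0)
Line 6: ['kitchen', 'word', 'new'] (min_width=16, slack=1)
Line 7: ['word', 'oats', 'sky'] (min_width=13, slack=4)
Line 8: ['telescope'] (min_width=9, slack=8)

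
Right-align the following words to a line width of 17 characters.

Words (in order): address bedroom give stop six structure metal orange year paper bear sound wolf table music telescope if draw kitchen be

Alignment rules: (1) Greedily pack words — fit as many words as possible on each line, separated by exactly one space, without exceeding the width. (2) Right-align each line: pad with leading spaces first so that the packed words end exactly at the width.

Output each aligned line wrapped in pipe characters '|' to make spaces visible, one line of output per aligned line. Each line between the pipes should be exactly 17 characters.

Line 1: ['address', 'bedroom'] (min_width=15, slack=2)
Line 2: ['give', 'stop', 'six'] (min_width=13, slack=4)
Line 3: ['structure', 'metal'] (min_width=15, slack=2)
Line 4: ['orange', 'year', 'paper'] (min_width=17, slack=0)
Line 5: ['bear', 'sound', 'wolf'] (min_width=15, slack=2)
Line 6: ['table', 'music'] (min_width=11, slack=6)
Line 7: ['telescope', 'if', 'draw'] (min_width=17, slack=0)
Line 8: ['kitchen', 'be'] (min_width=10, slack=7)

Answer: |  address bedroom|
|    give stop six|
|  structure metal|
|orange year paper|
|  bear sound wolf|
|      table music|
|telescope if draw|
|       kitchen be|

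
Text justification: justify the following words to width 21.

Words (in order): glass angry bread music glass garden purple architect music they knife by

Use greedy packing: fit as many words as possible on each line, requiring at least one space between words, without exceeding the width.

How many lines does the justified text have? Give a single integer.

Answer: 4

Derivation:
Line 1: ['glass', 'angry', 'bread'] (min_width=17, slack=4)
Line 2: ['music', 'glass', 'garden'] (min_width=18, slack=3)
Line 3: ['purple', 'architect'] (min_width=16, slack=5)
Line 4: ['music', 'they', 'knife', 'by'] (min_width=19, slack=2)
Total lines: 4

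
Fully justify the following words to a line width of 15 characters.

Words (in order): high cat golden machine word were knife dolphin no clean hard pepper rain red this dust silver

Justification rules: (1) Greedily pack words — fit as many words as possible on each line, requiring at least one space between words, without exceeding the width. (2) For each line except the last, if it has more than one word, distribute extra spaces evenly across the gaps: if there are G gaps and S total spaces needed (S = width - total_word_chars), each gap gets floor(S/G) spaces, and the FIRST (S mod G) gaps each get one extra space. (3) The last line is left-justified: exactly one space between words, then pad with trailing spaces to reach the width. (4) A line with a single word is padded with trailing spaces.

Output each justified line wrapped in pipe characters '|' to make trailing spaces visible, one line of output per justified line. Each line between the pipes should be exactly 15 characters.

Line 1: ['high', 'cat', 'golden'] (min_width=15, slack=0)
Line 2: ['machine', 'word'] (min_width=12, slack=3)
Line 3: ['were', 'knife'] (min_width=10, slack=5)
Line 4: ['dolphin', 'no'] (min_width=10, slack=5)
Line 5: ['clean', 'hard'] (min_width=10, slack=5)
Line 6: ['pepper', 'rain', 'red'] (min_width=15, slack=0)
Line 7: ['this', 'dust'] (min_width=9, slack=6)
Line 8: ['silver'] (min_width=6, slack=9)

Answer: |high cat golden|
|machine    word|
|were      knife|
|dolphin      no|
|clean      hard|
|pepper rain red|
|this       dust|
|silver         |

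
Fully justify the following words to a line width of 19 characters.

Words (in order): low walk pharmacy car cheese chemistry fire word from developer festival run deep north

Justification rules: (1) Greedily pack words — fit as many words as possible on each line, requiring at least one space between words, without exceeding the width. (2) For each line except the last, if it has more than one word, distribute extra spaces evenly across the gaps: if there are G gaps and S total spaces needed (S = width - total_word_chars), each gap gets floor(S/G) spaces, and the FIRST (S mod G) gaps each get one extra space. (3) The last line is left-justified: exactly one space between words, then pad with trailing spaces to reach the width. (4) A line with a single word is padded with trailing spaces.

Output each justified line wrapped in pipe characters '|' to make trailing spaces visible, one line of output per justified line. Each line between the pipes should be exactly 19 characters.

Answer: |low  walk  pharmacy|
|car          cheese|
|chemistry fire word|
|from      developer|
|festival  run  deep|
|north              |

Derivation:
Line 1: ['low', 'walk', 'pharmacy'] (min_width=17, slack=2)
Line 2: ['car', 'cheese'] (min_width=10, slack=9)
Line 3: ['chemistry', 'fire', 'word'] (min_width=19, slack=0)
Line 4: ['from', 'developer'] (min_width=14, slack=5)
Line 5: ['festival', 'run', 'deep'] (min_width=17, slack=2)
Line 6: ['north'] (min_width=5, slack=14)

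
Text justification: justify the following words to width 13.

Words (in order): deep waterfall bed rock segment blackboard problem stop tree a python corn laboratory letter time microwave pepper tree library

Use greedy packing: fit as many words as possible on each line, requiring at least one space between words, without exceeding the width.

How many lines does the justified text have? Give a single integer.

Answer: 12

Derivation:
Line 1: ['deep'] (min_width=4, slack=9)
Line 2: ['waterfall', 'bed'] (min_width=13, slack=0)
Line 3: ['rock', 'segment'] (min_width=12, slack=1)
Line 4: ['blackboard'] (min_width=10, slack=3)
Line 5: ['problem', 'stop'] (min_width=12, slack=1)
Line 6: ['tree', 'a', 'python'] (min_width=13, slack=0)
Line 7: ['corn'] (min_width=4, slack=9)
Line 8: ['laboratory'] (min_width=10, slack=3)
Line 9: ['letter', 'time'] (min_width=11, slack=2)
Line 10: ['microwave'] (min_width=9, slack=4)
Line 11: ['pepper', 'tree'] (min_width=11, slack=2)
Line 12: ['library'] (min_width=7, slack=6)
Total lines: 12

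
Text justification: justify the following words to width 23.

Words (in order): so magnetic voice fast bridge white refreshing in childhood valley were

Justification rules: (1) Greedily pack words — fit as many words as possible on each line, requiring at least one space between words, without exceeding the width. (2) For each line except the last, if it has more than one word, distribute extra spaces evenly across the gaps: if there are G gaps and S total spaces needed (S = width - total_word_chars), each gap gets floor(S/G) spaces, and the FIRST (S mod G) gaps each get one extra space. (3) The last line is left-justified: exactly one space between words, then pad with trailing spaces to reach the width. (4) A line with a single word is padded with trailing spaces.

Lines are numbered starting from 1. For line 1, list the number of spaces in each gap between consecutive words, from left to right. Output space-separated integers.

Line 1: ['so', 'magnetic', 'voice', 'fast'] (min_width=22, slack=1)
Line 2: ['bridge', 'white', 'refreshing'] (min_width=23, slack=0)
Line 3: ['in', 'childhood', 'valley'] (min_width=19, slack=4)
Line 4: ['were'] (min_width=4, slack=19)

Answer: 2 1 1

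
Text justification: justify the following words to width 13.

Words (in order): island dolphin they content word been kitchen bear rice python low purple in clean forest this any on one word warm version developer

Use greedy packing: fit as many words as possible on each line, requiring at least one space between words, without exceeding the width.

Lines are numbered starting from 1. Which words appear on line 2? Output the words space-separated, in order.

Answer: dolphin they

Derivation:
Line 1: ['island'] (min_width=6, slack=7)
Line 2: ['dolphin', 'they'] (min_width=12, slack=1)
Line 3: ['content', 'word'] (min_width=12, slack=1)
Line 4: ['been', 'kitchen'] (min_width=12, slack=1)
Line 5: ['bear', 'rice'] (min_width=9, slack=4)
Line 6: ['python', 'low'] (min_width=10, slack=3)
Line 7: ['purple', 'in'] (min_width=9, slack=4)
Line 8: ['clean', 'forest'] (min_width=12, slack=1)
Line 9: ['this', 'any', 'on'] (min_width=11, slack=2)
Line 10: ['one', 'word', 'warm'] (min_width=13, slack=0)
Line 11: ['version'] (min_width=7, slack=6)
Line 12: ['developer'] (min_width=9, slack=4)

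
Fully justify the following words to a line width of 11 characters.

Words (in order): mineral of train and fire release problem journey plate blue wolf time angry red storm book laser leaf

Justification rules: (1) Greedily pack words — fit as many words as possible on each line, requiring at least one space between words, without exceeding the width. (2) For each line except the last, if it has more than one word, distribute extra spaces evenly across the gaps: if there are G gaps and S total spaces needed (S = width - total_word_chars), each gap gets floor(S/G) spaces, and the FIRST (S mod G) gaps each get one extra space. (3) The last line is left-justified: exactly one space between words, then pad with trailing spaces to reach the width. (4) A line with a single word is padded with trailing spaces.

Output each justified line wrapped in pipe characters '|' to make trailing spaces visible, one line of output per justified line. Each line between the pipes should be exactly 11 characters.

Answer: |mineral  of|
|train   and|
|fire       |
|release    |
|problem    |
|journey    |
|plate  blue|
|wolf   time|
|angry   red|
|storm  book|
|laser leaf |

Derivation:
Line 1: ['mineral', 'of'] (min_width=10, slack=1)
Line 2: ['train', 'and'] (min_width=9, slack=2)
Line 3: ['fire'] (min_width=4, slack=7)
Line 4: ['release'] (min_width=7, slack=4)
Line 5: ['problem'] (min_width=7, slack=4)
Line 6: ['journey'] (min_width=7, slack=4)
Line 7: ['plate', 'blue'] (min_width=10, slack=1)
Line 8: ['wolf', 'time'] (min_width=9, slack=2)
Line 9: ['angry', 'red'] (min_width=9, slack=2)
Line 10: ['storm', 'book'] (min_width=10, slack=1)
Line 11: ['laser', 'leaf'] (min_width=10, slack=1)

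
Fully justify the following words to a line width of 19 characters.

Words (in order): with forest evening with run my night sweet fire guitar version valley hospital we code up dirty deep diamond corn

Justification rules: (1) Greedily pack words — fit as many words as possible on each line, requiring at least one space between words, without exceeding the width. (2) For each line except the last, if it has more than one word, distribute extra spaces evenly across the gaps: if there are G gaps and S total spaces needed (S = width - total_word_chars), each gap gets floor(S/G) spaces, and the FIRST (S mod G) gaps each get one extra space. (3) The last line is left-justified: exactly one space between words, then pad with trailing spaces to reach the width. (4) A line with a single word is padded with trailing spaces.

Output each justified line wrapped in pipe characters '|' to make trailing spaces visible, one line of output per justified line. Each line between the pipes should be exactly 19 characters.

Answer: |with forest evening|
|with  run  my night|
|sweet  fire  guitar|
|version      valley|
|hospital we code up|
|dirty  deep diamond|
|corn               |

Derivation:
Line 1: ['with', 'forest', 'evening'] (min_width=19, slack=0)
Line 2: ['with', 'run', 'my', 'night'] (min_width=17, slack=2)
Line 3: ['sweet', 'fire', 'guitar'] (min_width=17, slack=2)
Line 4: ['version', 'valley'] (min_width=14, slack=5)
Line 5: ['hospital', 'we', 'code', 'up'] (min_width=19, slack=0)
Line 6: ['dirty', 'deep', 'diamond'] (min_width=18, slack=1)
Line 7: ['corn'] (min_width=4, slack=15)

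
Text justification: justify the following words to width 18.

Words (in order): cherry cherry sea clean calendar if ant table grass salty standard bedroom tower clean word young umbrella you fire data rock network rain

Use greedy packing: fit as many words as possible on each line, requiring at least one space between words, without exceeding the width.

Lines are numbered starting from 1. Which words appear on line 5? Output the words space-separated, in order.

Answer: bedroom tower

Derivation:
Line 1: ['cherry', 'cherry', 'sea'] (min_width=17, slack=1)
Line 2: ['clean', 'calendar', 'if'] (min_width=17, slack=1)
Line 3: ['ant', 'table', 'grass'] (min_width=15, slack=3)
Line 4: ['salty', 'standard'] (min_width=14, slack=4)
Line 5: ['bedroom', 'tower'] (min_width=13, slack=5)
Line 6: ['clean', 'word', 'young'] (min_width=16, slack=2)
Line 7: ['umbrella', 'you', 'fire'] (min_width=17, slack=1)
Line 8: ['data', 'rock', 'network'] (min_width=17, slack=1)
Line 9: ['rain'] (min_width=4, slack=14)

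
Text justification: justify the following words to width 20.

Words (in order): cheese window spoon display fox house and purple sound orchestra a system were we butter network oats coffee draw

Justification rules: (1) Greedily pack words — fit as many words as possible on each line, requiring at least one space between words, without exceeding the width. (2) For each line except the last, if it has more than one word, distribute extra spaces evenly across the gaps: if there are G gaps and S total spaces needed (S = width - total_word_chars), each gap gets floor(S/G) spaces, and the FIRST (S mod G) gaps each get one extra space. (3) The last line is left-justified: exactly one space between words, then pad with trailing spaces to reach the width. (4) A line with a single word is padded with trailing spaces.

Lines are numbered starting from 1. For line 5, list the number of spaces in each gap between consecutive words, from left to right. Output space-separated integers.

Line 1: ['cheese', 'window', 'spoon'] (min_width=19, slack=1)
Line 2: ['display', 'fox', 'house'] (min_width=17, slack=3)
Line 3: ['and', 'purple', 'sound'] (min_width=16, slack=4)
Line 4: ['orchestra', 'a', 'system'] (min_width=18, slack=2)
Line 5: ['were', 'we', 'butter'] (min_width=14, slack=6)
Line 6: ['network', 'oats', 'coffee'] (min_width=19, slack=1)
Line 7: ['draw'] (min_width=4, slack=16)

Answer: 4 4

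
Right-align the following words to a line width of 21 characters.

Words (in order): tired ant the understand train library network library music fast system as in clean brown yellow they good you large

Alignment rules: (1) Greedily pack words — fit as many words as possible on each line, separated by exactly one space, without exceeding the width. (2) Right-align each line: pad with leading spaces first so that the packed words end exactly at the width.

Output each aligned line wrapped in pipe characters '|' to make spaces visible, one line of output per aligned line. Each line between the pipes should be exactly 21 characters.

Answer: |        tired ant the|
|     understand train|
|      library network|
|   library music fast|
|   system as in clean|
|    brown yellow they|
|       good you large|

Derivation:
Line 1: ['tired', 'ant', 'the'] (min_width=13, slack=8)
Line 2: ['understand', 'train'] (min_width=16, slack=5)
Line 3: ['library', 'network'] (min_width=15, slack=6)
Line 4: ['library', 'music', 'fast'] (min_width=18, slack=3)
Line 5: ['system', 'as', 'in', 'clean'] (min_width=18, slack=3)
Line 6: ['brown', 'yellow', 'they'] (min_width=17, slack=4)
Line 7: ['good', 'you', 'large'] (min_width=14, slack=7)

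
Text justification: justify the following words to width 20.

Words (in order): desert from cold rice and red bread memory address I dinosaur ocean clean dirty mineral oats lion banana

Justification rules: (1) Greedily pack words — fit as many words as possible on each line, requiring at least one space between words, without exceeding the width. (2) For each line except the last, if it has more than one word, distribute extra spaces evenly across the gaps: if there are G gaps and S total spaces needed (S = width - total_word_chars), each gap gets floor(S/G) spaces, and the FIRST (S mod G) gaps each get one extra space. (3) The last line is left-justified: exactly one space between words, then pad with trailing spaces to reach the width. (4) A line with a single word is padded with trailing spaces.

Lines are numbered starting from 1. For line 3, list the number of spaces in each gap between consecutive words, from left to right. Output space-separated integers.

Line 1: ['desert', 'from', 'cold'] (min_width=16, slack=4)
Line 2: ['rice', 'and', 'red', 'bread'] (min_width=18, slack=2)
Line 3: ['memory', 'address', 'I'] (min_width=16, slack=4)
Line 4: ['dinosaur', 'ocean', 'clean'] (min_width=20, slack=0)
Line 5: ['dirty', 'mineral', 'oats'] (min_width=18, slack=2)
Line 6: ['lion', 'banana'] (min_width=11, slack=9)

Answer: 3 3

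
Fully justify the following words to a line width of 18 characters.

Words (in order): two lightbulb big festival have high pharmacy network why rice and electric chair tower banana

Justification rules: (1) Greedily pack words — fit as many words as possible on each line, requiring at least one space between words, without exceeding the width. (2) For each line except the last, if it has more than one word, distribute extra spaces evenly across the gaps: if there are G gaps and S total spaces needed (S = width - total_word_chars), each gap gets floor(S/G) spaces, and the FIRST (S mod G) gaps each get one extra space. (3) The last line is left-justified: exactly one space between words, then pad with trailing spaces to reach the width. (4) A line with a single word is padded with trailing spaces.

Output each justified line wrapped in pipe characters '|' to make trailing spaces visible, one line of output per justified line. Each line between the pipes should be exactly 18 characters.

Answer: |two  lightbulb big|
|festival have high|
|pharmacy   network|
|why    rice    and|
|electric     chair|
|tower banana      |

Derivation:
Line 1: ['two', 'lightbulb', 'big'] (min_width=17, slack=1)
Line 2: ['festival', 'have', 'high'] (min_width=18, slack=0)
Line 3: ['pharmacy', 'network'] (min_width=16, slack=2)
Line 4: ['why', 'rice', 'and'] (min_width=12, slack=6)
Line 5: ['electric', 'chair'] (min_width=14, slack=4)
Line 6: ['tower', 'banana'] (min_width=12, slack=6)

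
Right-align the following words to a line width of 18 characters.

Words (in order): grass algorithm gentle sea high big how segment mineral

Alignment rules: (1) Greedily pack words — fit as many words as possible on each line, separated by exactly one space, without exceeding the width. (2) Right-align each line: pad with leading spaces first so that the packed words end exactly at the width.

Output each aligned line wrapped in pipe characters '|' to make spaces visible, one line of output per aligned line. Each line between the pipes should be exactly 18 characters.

Answer: |   grass algorithm|
|   gentle sea high|
|   big how segment|
|           mineral|

Derivation:
Line 1: ['grass', 'algorithm'] (min_width=15, slack=3)
Line 2: ['gentle', 'sea', 'high'] (min_width=15, slack=3)
Line 3: ['big', 'how', 'segment'] (min_width=15, slack=3)
Line 4: ['mineral'] (min_width=7, slack=11)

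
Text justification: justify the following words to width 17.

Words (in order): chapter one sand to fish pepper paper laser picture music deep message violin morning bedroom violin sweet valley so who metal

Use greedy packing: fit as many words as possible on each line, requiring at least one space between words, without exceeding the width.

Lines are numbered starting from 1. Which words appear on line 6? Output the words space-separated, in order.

Answer: violin morning

Derivation:
Line 1: ['chapter', 'one', 'sand'] (min_width=16, slack=1)
Line 2: ['to', 'fish', 'pepper'] (min_width=14, slack=3)
Line 3: ['paper', 'laser'] (min_width=11, slack=6)
Line 4: ['picture', 'music'] (min_width=13, slack=4)
Line 5: ['deep', 'message'] (min_width=12, slack=5)
Line 6: ['violin', 'morning'] (min_width=14, slack=3)
Line 7: ['bedroom', 'violin'] (min_width=14, slack=3)
Line 8: ['sweet', 'valley', 'so'] (min_width=15, slack=2)
Line 9: ['who', 'metal'] (min_width=9, slack=8)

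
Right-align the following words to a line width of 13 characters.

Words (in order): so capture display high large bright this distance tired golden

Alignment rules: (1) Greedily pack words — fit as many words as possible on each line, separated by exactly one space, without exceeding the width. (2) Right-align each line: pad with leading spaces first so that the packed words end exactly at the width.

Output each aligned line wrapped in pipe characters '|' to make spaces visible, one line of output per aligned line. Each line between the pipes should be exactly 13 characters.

Line 1: ['so', 'capture'] (min_width=10, slack=3)
Line 2: ['display', 'high'] (min_width=12, slack=1)
Line 3: ['large', 'bright'] (min_width=12, slack=1)
Line 4: ['this', 'distance'] (min_width=13, slack=0)
Line 5: ['tired', 'golden'] (min_width=12, slack=1)

Answer: |   so capture|
| display high|
| large bright|
|this distance|
| tired golden|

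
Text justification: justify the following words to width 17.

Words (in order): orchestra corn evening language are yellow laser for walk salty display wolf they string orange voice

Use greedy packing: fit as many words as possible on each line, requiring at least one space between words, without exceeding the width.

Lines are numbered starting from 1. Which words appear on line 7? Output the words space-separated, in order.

Answer: voice

Derivation:
Line 1: ['orchestra', 'corn'] (min_width=14, slack=3)
Line 2: ['evening', 'language'] (min_width=16, slack=1)
Line 3: ['are', 'yellow', 'laser'] (min_width=16, slack=1)
Line 4: ['for', 'walk', 'salty'] (min_width=14, slack=3)
Line 5: ['display', 'wolf', 'they'] (min_width=17, slack=0)
Line 6: ['string', 'orange'] (min_width=13, slack=4)
Line 7: ['voice'] (min_width=5, slack=12)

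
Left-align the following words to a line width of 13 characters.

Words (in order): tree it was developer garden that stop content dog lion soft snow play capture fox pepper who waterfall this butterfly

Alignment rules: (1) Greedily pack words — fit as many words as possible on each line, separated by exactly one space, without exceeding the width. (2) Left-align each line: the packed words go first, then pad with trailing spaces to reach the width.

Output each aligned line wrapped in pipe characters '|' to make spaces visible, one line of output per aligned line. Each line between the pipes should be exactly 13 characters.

Answer: |tree it was  |
|developer    |
|garden that  |
|stop content |
|dog lion soft|
|snow play    |
|capture fox  |
|pepper who   |
|waterfall    |
|this         |
|butterfly    |

Derivation:
Line 1: ['tree', 'it', 'was'] (min_width=11, slack=2)
Line 2: ['developer'] (min_width=9, slack=4)
Line 3: ['garden', 'that'] (min_width=11, slack=2)
Line 4: ['stop', 'content'] (min_width=12, slack=1)
Line 5: ['dog', 'lion', 'soft'] (min_width=13, slack=0)
Line 6: ['snow', 'play'] (min_width=9, slack=4)
Line 7: ['capture', 'fox'] (min_width=11, slack=2)
Line 8: ['pepper', 'who'] (min_width=10, slack=3)
Line 9: ['waterfall'] (min_width=9, slack=4)
Line 10: ['this'] (min_width=4, slack=9)
Line 11: ['butterfly'] (min_width=9, slack=4)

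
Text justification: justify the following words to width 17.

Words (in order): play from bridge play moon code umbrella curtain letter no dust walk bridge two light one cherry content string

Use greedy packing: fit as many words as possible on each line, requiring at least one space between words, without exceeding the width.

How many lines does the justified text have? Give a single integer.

Answer: 7

Derivation:
Line 1: ['play', 'from', 'bridge'] (min_width=16, slack=1)
Line 2: ['play', 'moon', 'code'] (min_width=14, slack=3)
Line 3: ['umbrella', 'curtain'] (min_width=16, slack=1)
Line 4: ['letter', 'no', 'dust'] (min_width=14, slack=3)
Line 5: ['walk', 'bridge', 'two'] (min_width=15, slack=2)
Line 6: ['light', 'one', 'cherry'] (min_width=16, slack=1)
Line 7: ['content', 'string'] (min_width=14, slack=3)
Total lines: 7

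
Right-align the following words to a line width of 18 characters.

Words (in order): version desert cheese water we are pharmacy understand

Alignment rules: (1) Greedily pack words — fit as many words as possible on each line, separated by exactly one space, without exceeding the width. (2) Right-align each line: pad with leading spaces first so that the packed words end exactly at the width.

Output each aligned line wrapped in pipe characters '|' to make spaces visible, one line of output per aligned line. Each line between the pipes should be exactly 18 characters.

Answer: |    version desert|
|   cheese water we|
|      are pharmacy|
|        understand|

Derivation:
Line 1: ['version', 'desert'] (min_width=14, slack=4)
Line 2: ['cheese', 'water', 'we'] (min_width=15, slack=3)
Line 3: ['are', 'pharmacy'] (min_width=12, slack=6)
Line 4: ['understand'] (min_width=10, slack=8)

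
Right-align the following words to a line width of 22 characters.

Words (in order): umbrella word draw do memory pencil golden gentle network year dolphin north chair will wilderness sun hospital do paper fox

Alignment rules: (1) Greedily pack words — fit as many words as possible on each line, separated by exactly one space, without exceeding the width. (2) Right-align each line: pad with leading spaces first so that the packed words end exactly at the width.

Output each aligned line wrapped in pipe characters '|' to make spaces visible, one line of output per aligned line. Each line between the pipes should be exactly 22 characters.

Line 1: ['umbrella', 'word', 'draw', 'do'] (min_width=21, slack=1)
Line 2: ['memory', 'pencil', 'golden'] (min_width=20, slack=2)
Line 3: ['gentle', 'network', 'year'] (min_width=19, slack=3)
Line 4: ['dolphin', 'north', 'chair'] (min_width=19, slack=3)
Line 5: ['will', 'wilderness', 'sun'] (min_width=19, slack=3)
Line 6: ['hospital', 'do', 'paper', 'fox'] (min_width=21, slack=1)

Answer: | umbrella word draw do|
|  memory pencil golden|
|   gentle network year|
|   dolphin north chair|
|   will wilderness sun|
| hospital do paper fox|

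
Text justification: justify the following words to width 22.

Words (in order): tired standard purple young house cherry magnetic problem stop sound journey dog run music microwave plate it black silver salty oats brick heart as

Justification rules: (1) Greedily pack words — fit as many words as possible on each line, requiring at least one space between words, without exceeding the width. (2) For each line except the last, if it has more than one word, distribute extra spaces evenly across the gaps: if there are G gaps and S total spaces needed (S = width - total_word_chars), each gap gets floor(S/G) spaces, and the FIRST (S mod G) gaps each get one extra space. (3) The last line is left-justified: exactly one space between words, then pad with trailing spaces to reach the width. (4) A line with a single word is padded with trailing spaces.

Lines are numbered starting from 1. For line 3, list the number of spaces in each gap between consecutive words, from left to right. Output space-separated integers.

Answer: 2 1

Derivation:
Line 1: ['tired', 'standard', 'purple'] (min_width=21, slack=1)
Line 2: ['young', 'house', 'cherry'] (min_width=18, slack=4)
Line 3: ['magnetic', 'problem', 'stop'] (min_width=21, slack=1)
Line 4: ['sound', 'journey', 'dog', 'run'] (min_width=21, slack=1)
Line 5: ['music', 'microwave', 'plate'] (min_width=21, slack=1)
Line 6: ['it', 'black', 'silver', 'salty'] (min_width=21, slack=1)
Line 7: ['oats', 'brick', 'heart', 'as'] (min_width=19, slack=3)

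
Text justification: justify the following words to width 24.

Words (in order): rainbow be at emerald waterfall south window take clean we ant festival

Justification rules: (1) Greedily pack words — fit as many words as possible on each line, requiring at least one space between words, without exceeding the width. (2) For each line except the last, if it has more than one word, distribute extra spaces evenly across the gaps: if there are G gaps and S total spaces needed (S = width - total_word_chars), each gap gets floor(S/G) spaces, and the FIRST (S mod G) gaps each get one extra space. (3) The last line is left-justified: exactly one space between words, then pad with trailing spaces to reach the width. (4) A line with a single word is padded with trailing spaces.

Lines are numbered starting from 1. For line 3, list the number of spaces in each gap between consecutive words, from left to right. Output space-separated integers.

Answer: 4 3 3

Derivation:
Line 1: ['rainbow', 'be', 'at', 'emerald'] (min_width=21, slack=3)
Line 2: ['waterfall', 'south', 'window'] (min_width=22, slack=2)
Line 3: ['take', 'clean', 'we', 'ant'] (min_width=17, slack=7)
Line 4: ['festival'] (min_width=8, slack=16)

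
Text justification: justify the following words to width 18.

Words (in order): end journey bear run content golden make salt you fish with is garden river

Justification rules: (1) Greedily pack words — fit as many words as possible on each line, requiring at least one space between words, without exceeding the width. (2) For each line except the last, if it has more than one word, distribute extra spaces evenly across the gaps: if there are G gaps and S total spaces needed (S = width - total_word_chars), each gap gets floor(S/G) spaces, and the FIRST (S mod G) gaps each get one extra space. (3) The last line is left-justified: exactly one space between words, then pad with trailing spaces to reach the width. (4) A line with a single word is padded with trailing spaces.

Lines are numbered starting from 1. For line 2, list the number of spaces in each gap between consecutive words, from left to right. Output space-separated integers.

Line 1: ['end', 'journey', 'bear'] (min_width=16, slack=2)
Line 2: ['run', 'content', 'golden'] (min_width=18, slack=0)
Line 3: ['make', 'salt', 'you', 'fish'] (min_width=18, slack=0)
Line 4: ['with', 'is', 'garden'] (min_width=14, slack=4)
Line 5: ['river'] (min_width=5, slack=13)

Answer: 1 1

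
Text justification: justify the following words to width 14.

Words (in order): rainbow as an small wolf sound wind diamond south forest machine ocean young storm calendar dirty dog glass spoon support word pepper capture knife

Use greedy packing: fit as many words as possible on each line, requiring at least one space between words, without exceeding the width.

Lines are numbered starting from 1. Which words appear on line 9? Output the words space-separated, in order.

Line 1: ['rainbow', 'as', 'an'] (min_width=13, slack=1)
Line 2: ['small', 'wolf'] (min_width=10, slack=4)
Line 3: ['sound', 'wind'] (min_width=10, slack=4)
Line 4: ['diamond', 'south'] (min_width=13, slack=1)
Line 5: ['forest', 'machine'] (min_width=14, slack=0)
Line 6: ['ocean', 'young'] (min_width=11, slack=3)
Line 7: ['storm', 'calendar'] (min_width=14, slack=0)
Line 8: ['dirty', 'dog'] (min_width=9, slack=5)
Line 9: ['glass', 'spoon'] (min_width=11, slack=3)
Line 10: ['support', 'word'] (min_width=12, slack=2)
Line 11: ['pepper', 'capture'] (min_width=14, slack=0)
Line 12: ['knife'] (min_width=5, slack=9)

Answer: glass spoon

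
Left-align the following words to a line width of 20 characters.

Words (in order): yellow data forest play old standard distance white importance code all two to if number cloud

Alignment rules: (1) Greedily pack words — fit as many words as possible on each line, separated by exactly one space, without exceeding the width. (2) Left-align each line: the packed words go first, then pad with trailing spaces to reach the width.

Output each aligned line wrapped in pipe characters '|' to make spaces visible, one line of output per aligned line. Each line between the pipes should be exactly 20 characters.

Line 1: ['yellow', 'data', 'forest'] (min_width=18, slack=2)
Line 2: ['play', 'old', 'standard'] (min_width=17, slack=3)
Line 3: ['distance', 'white'] (min_width=14, slack=6)
Line 4: ['importance', 'code', 'all'] (min_width=19, slack=1)
Line 5: ['two', 'to', 'if', 'number'] (min_width=16, slack=4)
Line 6: ['cloud'] (min_width=5, slack=15)

Answer: |yellow data forest  |
|play old standard   |
|distance white      |
|importance code all |
|two to if number    |
|cloud               |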